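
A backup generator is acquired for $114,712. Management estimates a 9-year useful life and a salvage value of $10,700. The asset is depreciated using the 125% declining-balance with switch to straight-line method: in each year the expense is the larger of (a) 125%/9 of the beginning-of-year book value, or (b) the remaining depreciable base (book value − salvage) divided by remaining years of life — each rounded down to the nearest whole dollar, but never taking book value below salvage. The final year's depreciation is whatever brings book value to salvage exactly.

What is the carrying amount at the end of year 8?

Depreciable base = $114,712 − $10,700 = $104,012.
Year 1: DB = ⌊$114,712 × 125%/9⌋ = $15,932; SL = ⌊$104,012/9⌋ = $11,556 → take DB $15,932. Book value $98,780.
Year 2: DB = ⌊$98,780 × 125%/9⌋ = $13,719; SL = ⌊$88,080/8⌋ = $11,010 → take DB $13,719. Book value $85,061.
Year 3: DB = ⌊$85,061 × 125%/9⌋ = $11,814; SL = ⌊$74,361/7⌋ = $10,623 → take DB $11,814. Book value $73,247.
Year 4: DB = ⌊$73,247 × 125%/9⌋ = $10,173; SL = ⌊$62,547/6⌋ = $10,424 → take SL $10,424. Book value $62,823.
Year 5: DB = ⌊$62,823 × 125%/9⌋ = $8,725; SL = ⌊$52,123/5⌋ = $10,424 → take SL $10,424. Book value $52,399.
Year 6: DB = ⌊$52,399 × 125%/9⌋ = $7,277; SL = ⌊$41,699/4⌋ = $10,424 → take SL $10,424. Book value $41,975.
Year 7: DB = ⌊$41,975 × 125%/9⌋ = $5,829; SL = ⌊$31,275/3⌋ = $10,425 → take SL $10,425. Book value $31,550.
Year 8: DB = ⌊$31,550 × 125%/9⌋ = $4,381; SL = ⌊$20,850/2⌋ = $10,425 → take SL $10,425. Book value $21,125.

$21,125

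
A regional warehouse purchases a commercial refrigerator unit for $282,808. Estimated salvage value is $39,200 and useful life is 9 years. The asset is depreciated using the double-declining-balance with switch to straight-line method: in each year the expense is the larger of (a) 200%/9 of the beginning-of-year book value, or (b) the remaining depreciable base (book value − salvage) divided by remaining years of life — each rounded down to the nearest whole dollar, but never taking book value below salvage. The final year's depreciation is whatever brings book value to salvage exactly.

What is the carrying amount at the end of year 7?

$48,696

Depreciable base = $282,808 − $39,200 = $243,608.
Year 1: DB = ⌊$282,808 × 200%/9⌋ = $62,846; SL = ⌊$243,608/9⌋ = $27,067 → take DB $62,846. Book value $219,962.
Year 2: DB = ⌊$219,962 × 200%/9⌋ = $48,880; SL = ⌊$180,762/8⌋ = $22,595 → take DB $48,880. Book value $171,082.
Year 3: DB = ⌊$171,082 × 200%/9⌋ = $38,018; SL = ⌊$131,882/7⌋ = $18,840 → take DB $38,018. Book value $133,064.
Year 4: DB = ⌊$133,064 × 200%/9⌋ = $29,569; SL = ⌊$93,864/6⌋ = $15,644 → take DB $29,569. Book value $103,495.
Year 5: DB = ⌊$103,495 × 200%/9⌋ = $22,998; SL = ⌊$64,295/5⌋ = $12,859 → take DB $22,998. Book value $80,497.
Year 6: DB = ⌊$80,497 × 200%/9⌋ = $17,888; SL = ⌊$41,297/4⌋ = $10,324 → take DB $17,888. Book value $62,609.
Year 7: DB = ⌊$62,609 × 200%/9⌋ = $13,913; SL = ⌊$23,409/3⌋ = $7,803 → take DB $13,913. Book value $48,696.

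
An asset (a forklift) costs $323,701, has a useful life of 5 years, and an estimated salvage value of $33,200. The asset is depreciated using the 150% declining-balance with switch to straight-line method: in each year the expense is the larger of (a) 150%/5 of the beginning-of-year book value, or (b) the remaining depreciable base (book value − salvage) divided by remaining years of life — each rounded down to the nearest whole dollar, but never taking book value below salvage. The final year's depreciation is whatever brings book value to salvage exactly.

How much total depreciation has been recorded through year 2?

$165,087

Depreciable base = $323,701 − $33,200 = $290,501.
Year 1: DB = ⌊$323,701 × 150%/5⌋ = $97,110; SL = ⌊$290,501/5⌋ = $58,100 → take DB $97,110. Book value $226,591.
Year 2: DB = ⌊$226,591 × 150%/5⌋ = $67,977; SL = ⌊$193,391/4⌋ = $48,347 → take DB $67,977. Book value $158,614.
Accumulated through year 2 = $323,701 − $158,614 = $165,087.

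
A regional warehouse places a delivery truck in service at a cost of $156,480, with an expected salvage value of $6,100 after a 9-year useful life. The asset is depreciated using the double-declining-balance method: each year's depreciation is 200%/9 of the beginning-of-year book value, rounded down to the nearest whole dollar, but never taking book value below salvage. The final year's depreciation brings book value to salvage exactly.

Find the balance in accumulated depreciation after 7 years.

Depreciable base = $156,480 − $6,100 = $150,380.
Year 1: ⌊$156,480 × 200%/9⌋ = $34,773. Book value $121,707.
Year 2: ⌊$121,707 × 200%/9⌋ = $27,046. Book value $94,661.
Year 3: ⌊$94,661 × 200%/9⌋ = $21,035. Book value $73,626.
Year 4: ⌊$73,626 × 200%/9⌋ = $16,361. Book value $57,265.
Year 5: ⌊$57,265 × 200%/9⌋ = $12,725. Book value $44,540.
Year 6: ⌊$44,540 × 200%/9⌋ = $9,897. Book value $34,643.
Year 7: ⌊$34,643 × 200%/9⌋ = $7,698. Book value $26,945.
Accumulated through year 7 = $156,480 − $26,945 = $129,535.

$129,535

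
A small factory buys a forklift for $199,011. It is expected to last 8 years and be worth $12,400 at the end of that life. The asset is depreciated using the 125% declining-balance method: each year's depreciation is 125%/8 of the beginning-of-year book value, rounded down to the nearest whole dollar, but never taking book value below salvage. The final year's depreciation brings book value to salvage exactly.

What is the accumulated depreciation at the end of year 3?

$79,468

Depreciable base = $199,011 − $12,400 = $186,611.
Year 1: ⌊$199,011 × 125%/8⌋ = $31,095. Book value $167,916.
Year 2: ⌊$167,916 × 125%/8⌋ = $26,236. Book value $141,680.
Year 3: ⌊$141,680 × 125%/8⌋ = $22,137. Book value $119,543.
Accumulated through year 3 = $199,011 − $119,543 = $79,468.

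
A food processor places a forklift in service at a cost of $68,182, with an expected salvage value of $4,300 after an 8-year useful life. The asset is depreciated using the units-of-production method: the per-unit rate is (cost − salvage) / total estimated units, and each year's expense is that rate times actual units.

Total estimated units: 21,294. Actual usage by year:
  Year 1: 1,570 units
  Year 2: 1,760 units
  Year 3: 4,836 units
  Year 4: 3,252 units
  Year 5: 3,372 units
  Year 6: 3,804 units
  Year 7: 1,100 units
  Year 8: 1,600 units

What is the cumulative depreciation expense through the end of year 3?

$24,498

Depreciable base = $68,182 − $4,300 = $63,882.
Rate = $63,882 / 21,294 units = $3 per unit.
Year 1: 1,570 × $3 = $4,710. Book value $63,472.
Year 2: 1,760 × $3 = $5,280. Book value $58,192.
Year 3: 4,836 × $3 = $14,508. Book value $43,684.
Accumulated through year 3 = $68,182 − $43,684 = $24,498.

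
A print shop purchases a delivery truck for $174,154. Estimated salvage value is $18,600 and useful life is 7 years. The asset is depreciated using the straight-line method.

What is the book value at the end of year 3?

Depreciable base = $174,154 − $18,600 = $155,554.
Annual expense = $155,554 / 7 = $22,222.
End of year 1: book value $151,932.
End of year 2: book value $129,710.
End of year 3: book value $107,488.

$107,488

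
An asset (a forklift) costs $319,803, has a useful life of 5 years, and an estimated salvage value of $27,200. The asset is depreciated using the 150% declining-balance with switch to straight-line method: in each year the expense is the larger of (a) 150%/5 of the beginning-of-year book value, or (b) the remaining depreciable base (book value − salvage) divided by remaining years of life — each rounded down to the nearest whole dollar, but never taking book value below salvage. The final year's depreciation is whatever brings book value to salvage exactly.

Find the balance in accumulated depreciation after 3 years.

Depreciable base = $319,803 − $27,200 = $292,603.
Year 1: DB = ⌊$319,803 × 150%/5⌋ = $95,940; SL = ⌊$292,603/5⌋ = $58,520 → take DB $95,940. Book value $223,863.
Year 2: DB = ⌊$223,863 × 150%/5⌋ = $67,158; SL = ⌊$196,663/4⌋ = $49,165 → take DB $67,158. Book value $156,705.
Year 3: DB = ⌊$156,705 × 150%/5⌋ = $47,011; SL = ⌊$129,505/3⌋ = $43,168 → take DB $47,011. Book value $109,694.
Accumulated through year 3 = $319,803 − $109,694 = $210,109.

$210,109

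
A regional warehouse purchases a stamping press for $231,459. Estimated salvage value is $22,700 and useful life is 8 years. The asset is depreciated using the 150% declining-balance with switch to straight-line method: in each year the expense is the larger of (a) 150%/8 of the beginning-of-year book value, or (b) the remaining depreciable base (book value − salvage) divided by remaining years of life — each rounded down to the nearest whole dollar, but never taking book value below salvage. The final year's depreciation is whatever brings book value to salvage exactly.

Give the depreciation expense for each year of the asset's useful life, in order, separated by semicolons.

Depreciable base = $231,459 − $22,700 = $208,759.
Year 1: DB = ⌊$231,459 × 150%/8⌋ = $43,398; SL = ⌊$208,759/8⌋ = $26,094 → take DB $43,398. Book value $188,061.
Year 2: DB = ⌊$188,061 × 150%/8⌋ = $35,261; SL = ⌊$165,361/7⌋ = $23,623 → take DB $35,261. Book value $152,800.
Year 3: DB = ⌊$152,800 × 150%/8⌋ = $28,650; SL = ⌊$130,100/6⌋ = $21,683 → take DB $28,650. Book value $124,150.
Year 4: DB = ⌊$124,150 × 150%/8⌋ = $23,278; SL = ⌊$101,450/5⌋ = $20,290 → take DB $23,278. Book value $100,872.
Year 5: DB = ⌊$100,872 × 150%/8⌋ = $18,913; SL = ⌊$78,172/4⌋ = $19,543 → take SL $19,543. Book value $81,329.
Year 6: DB = ⌊$81,329 × 150%/8⌋ = $15,249; SL = ⌊$58,629/3⌋ = $19,543 → take SL $19,543. Book value $61,786.
Year 7: DB = ⌊$61,786 × 150%/8⌋ = $11,584; SL = ⌊$39,086/2⌋ = $19,543 → take SL $19,543. Book value $42,243.
Year 8 (final): $42,243 − $22,700 = $19,543. Book value $22,700.

$43,398; $35,261; $28,650; $23,278; $19,543; $19,543; $19,543; $19,543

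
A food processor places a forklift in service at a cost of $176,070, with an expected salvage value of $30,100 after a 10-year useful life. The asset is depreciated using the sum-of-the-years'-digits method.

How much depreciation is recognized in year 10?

$2,654

Depreciable base = $176,070 − $30,100 = $145,970.
Sum of the years' digits = 10+9+8+7+6+5+4+3+2+1 = 55.
Year 1: $145,970 × 10/55 = $26,540. Book value $149,530.
Year 2: $145,970 × 9/55 = $23,886. Book value $125,644.
Year 3: $145,970 × 8/55 = $21,232. Book value $104,412.
Year 4: $145,970 × 7/55 = $18,578. Book value $85,834.
Year 5: $145,970 × 6/55 = $15,924. Book value $69,910.
Year 6: $145,970 × 5/55 = $13,270. Book value $56,640.
Year 7: $145,970 × 4/55 = $10,616. Book value $46,024.
Year 8: $145,970 × 3/55 = $7,962. Book value $38,062.
Year 9: $145,970 × 2/55 = $5,308. Book value $32,754.
Year 10: $145,970 × 1/55 = $2,654. Book value $30,100.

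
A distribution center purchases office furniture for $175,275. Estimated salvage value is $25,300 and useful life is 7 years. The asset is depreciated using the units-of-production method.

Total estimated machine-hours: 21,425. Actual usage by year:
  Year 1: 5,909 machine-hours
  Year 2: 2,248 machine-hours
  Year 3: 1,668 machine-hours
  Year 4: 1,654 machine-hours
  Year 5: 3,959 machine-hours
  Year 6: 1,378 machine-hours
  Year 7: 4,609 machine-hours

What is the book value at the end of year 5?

$67,209

Depreciable base = $175,275 − $25,300 = $149,975.
Rate = $149,975 / 21,425 machine-hours = $7 per machine-hour.
Year 1: 5,909 × $7 = $41,363. Book value $133,912.
Year 2: 2,248 × $7 = $15,736. Book value $118,176.
Year 3: 1,668 × $7 = $11,676. Book value $106,500.
Year 4: 1,654 × $7 = $11,578. Book value $94,922.
Year 5: 3,959 × $7 = $27,713. Book value $67,209.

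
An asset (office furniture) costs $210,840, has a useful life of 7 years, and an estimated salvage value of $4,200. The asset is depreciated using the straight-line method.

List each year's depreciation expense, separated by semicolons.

Depreciable base = $210,840 − $4,200 = $206,640.
Annual expense = $206,640 / 7 = $29,520.
End of year 1: book value $181,320.
End of year 2: book value $151,800.
End of year 3: book value $122,280.
End of year 4: book value $92,760.
End of year 5: book value $63,240.
End of year 6: book value $33,720.
End of year 7: book value $4,200.

$29,520; $29,520; $29,520; $29,520; $29,520; $29,520; $29,520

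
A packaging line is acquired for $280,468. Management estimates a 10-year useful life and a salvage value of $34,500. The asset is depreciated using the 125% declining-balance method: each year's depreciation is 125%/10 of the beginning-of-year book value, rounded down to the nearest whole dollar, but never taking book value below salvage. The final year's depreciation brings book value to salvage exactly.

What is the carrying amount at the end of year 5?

Depreciable base = $280,468 − $34,500 = $245,968.
Year 1: ⌊$280,468 × 125%/10⌋ = $35,058. Book value $245,410.
Year 2: ⌊$245,410 × 125%/10⌋ = $30,676. Book value $214,734.
Year 3: ⌊$214,734 × 125%/10⌋ = $26,841. Book value $187,893.
Year 4: ⌊$187,893 × 125%/10⌋ = $23,486. Book value $164,407.
Year 5: ⌊$164,407 × 125%/10⌋ = $20,550. Book value $143,857.

$143,857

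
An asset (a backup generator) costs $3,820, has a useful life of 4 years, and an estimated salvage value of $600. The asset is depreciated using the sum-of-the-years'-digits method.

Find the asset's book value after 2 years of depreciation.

$1,566

Depreciable base = $3,820 − $600 = $3,220.
Sum of the years' digits = 4+3+2+1 = 10.
Year 1: $3,220 × 4/10 = $1,288. Book value $2,532.
Year 2: $3,220 × 3/10 = $966. Book value $1,566.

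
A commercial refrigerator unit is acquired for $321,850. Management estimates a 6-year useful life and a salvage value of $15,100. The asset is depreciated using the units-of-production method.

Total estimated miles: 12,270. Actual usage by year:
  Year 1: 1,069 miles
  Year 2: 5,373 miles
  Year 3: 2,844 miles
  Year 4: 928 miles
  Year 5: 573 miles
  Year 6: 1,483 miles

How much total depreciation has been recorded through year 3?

Depreciable base = $321,850 − $15,100 = $306,750.
Rate = $306,750 / 12,270 miles = $25 per mile.
Year 1: 1,069 × $25 = $26,725. Book value $295,125.
Year 2: 5,373 × $25 = $134,325. Book value $160,800.
Year 3: 2,844 × $25 = $71,100. Book value $89,700.
Accumulated through year 3 = $321,850 − $89,700 = $232,150.

$232,150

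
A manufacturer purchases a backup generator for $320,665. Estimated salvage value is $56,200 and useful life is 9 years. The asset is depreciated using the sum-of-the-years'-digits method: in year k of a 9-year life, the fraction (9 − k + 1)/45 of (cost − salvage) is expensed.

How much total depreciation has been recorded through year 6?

$229,203

Depreciable base = $320,665 − $56,200 = $264,465.
Sum of the years' digits = 9+8+7+6+5+4+3+2+1 = 45.
Year 1: $264,465 × 9/45 = $52,893. Book value $267,772.
Year 2: $264,465 × 8/45 = $47,016. Book value $220,756.
Year 3: $264,465 × 7/45 = $41,139. Book value $179,617.
Year 4: $264,465 × 6/45 = $35,262. Book value $144,355.
Year 5: $264,465 × 5/45 = $29,385. Book value $114,970.
Year 6: $264,465 × 4/45 = $23,508. Book value $91,462.
Accumulated through year 6 = $320,665 − $91,462 = $229,203.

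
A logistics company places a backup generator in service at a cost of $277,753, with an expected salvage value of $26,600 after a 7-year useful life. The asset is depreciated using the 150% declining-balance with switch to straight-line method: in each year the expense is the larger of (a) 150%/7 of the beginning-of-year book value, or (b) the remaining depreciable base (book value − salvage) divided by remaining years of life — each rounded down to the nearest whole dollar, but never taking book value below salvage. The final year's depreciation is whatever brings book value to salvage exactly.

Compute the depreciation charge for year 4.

Depreciable base = $277,753 − $26,600 = $251,153.
Year 1: DB = ⌊$277,753 × 150%/7⌋ = $59,518; SL = ⌊$251,153/7⌋ = $35,879 → take DB $59,518. Book value $218,235.
Year 2: DB = ⌊$218,235 × 150%/7⌋ = $46,764; SL = ⌊$191,635/6⌋ = $31,939 → take DB $46,764. Book value $171,471.
Year 3: DB = ⌊$171,471 × 150%/7⌋ = $36,743; SL = ⌊$144,871/5⌋ = $28,974 → take DB $36,743. Book value $134,728.
Year 4: DB = ⌊$134,728 × 150%/7⌋ = $28,870; SL = ⌊$108,128/4⌋ = $27,032 → take DB $28,870. Book value $105,858.

$28,870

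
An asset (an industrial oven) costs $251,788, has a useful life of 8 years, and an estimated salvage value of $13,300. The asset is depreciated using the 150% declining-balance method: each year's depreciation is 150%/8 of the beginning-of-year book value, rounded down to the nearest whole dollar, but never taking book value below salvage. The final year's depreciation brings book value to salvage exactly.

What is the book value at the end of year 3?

Depreciable base = $251,788 − $13,300 = $238,488.
Year 1: ⌊$251,788 × 150%/8⌋ = $47,210. Book value $204,578.
Year 2: ⌊$204,578 × 150%/8⌋ = $38,358. Book value $166,220.
Year 3: ⌊$166,220 × 150%/8⌋ = $31,166. Book value $135,054.

$135,054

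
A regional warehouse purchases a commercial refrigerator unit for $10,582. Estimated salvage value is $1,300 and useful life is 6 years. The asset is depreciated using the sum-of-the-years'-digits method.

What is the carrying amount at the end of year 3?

$3,952

Depreciable base = $10,582 − $1,300 = $9,282.
Sum of the years' digits = 6+5+4+3+2+1 = 21.
Year 1: $9,282 × 6/21 = $2,652. Book value $7,930.
Year 2: $9,282 × 5/21 = $2,210. Book value $5,720.
Year 3: $9,282 × 4/21 = $1,768. Book value $3,952.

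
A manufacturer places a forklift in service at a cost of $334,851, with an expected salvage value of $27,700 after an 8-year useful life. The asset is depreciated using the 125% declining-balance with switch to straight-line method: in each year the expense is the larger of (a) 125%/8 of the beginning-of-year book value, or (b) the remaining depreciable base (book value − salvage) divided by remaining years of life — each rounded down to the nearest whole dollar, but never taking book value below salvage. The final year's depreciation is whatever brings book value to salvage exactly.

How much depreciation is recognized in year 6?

$34,688

Depreciable base = $334,851 − $27,700 = $307,151.
Year 1: DB = ⌊$334,851 × 125%/8⌋ = $52,320; SL = ⌊$307,151/8⌋ = $38,393 → take DB $52,320. Book value $282,531.
Year 2: DB = ⌊$282,531 × 125%/8⌋ = $44,145; SL = ⌊$254,831/7⌋ = $36,404 → take DB $44,145. Book value $238,386.
Year 3: DB = ⌊$238,386 × 125%/8⌋ = $37,247; SL = ⌊$210,686/6⌋ = $35,114 → take DB $37,247. Book value $201,139.
Year 4: DB = ⌊$201,139 × 125%/8⌋ = $31,427; SL = ⌊$173,439/5⌋ = $34,687 → take SL $34,687. Book value $166,452.
Year 5: DB = ⌊$166,452 × 125%/8⌋ = $26,008; SL = ⌊$138,752/4⌋ = $34,688 → take SL $34,688. Book value $131,764.
Year 6: DB = ⌊$131,764 × 125%/8⌋ = $20,588; SL = ⌊$104,064/3⌋ = $34,688 → take SL $34,688. Book value $97,076.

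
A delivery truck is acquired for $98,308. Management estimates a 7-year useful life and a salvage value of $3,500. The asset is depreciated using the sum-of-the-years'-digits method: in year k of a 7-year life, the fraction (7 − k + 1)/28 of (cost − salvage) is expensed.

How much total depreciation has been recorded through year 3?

Depreciable base = $98,308 − $3,500 = $94,808.
Sum of the years' digits = 7+6+5+4+3+2+1 = 28.
Year 1: $94,808 × 7/28 = $23,702. Book value $74,606.
Year 2: $94,808 × 6/28 = $20,316. Book value $54,290.
Year 3: $94,808 × 5/28 = $16,930. Book value $37,360.
Accumulated through year 3 = $98,308 − $37,360 = $60,948.

$60,948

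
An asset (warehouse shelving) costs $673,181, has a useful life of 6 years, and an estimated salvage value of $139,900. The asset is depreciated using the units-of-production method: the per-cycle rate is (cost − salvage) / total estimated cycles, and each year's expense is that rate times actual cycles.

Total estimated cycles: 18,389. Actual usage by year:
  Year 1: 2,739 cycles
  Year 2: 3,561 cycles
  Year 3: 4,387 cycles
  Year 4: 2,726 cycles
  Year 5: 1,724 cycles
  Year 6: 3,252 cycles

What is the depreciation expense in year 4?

Depreciable base = $673,181 − $139,900 = $533,281.
Rate = $533,281 / 18,389 cycles = $29 per cycle.
Year 1: 2,739 × $29 = $79,431. Book value $593,750.
Year 2: 3,561 × $29 = $103,269. Book value $490,481.
Year 3: 4,387 × $29 = $127,223. Book value $363,258.
Year 4: 2,726 × $29 = $79,054. Book value $284,204.

$79,054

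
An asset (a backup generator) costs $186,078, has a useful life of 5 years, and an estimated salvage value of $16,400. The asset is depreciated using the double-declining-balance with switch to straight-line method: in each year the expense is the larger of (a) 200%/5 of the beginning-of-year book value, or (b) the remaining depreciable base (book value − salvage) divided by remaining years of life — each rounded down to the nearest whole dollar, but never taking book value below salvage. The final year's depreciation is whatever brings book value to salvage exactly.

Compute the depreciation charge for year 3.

$26,795

Depreciable base = $186,078 − $16,400 = $169,678.
Year 1: DB = ⌊$186,078 × 200%/5⌋ = $74,431; SL = ⌊$169,678/5⌋ = $33,935 → take DB $74,431. Book value $111,647.
Year 2: DB = ⌊$111,647 × 200%/5⌋ = $44,658; SL = ⌊$95,247/4⌋ = $23,811 → take DB $44,658. Book value $66,989.
Year 3: DB = ⌊$66,989 × 200%/5⌋ = $26,795; SL = ⌊$50,589/3⌋ = $16,863 → take DB $26,795. Book value $40,194.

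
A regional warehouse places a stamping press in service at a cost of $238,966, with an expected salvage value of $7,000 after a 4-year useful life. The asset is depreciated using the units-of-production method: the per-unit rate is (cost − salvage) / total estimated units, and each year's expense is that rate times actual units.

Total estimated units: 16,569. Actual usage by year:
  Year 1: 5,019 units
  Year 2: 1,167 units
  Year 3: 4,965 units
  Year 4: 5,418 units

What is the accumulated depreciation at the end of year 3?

Depreciable base = $238,966 − $7,000 = $231,966.
Rate = $231,966 / 16,569 units = $14 per unit.
Year 1: 5,019 × $14 = $70,266. Book value $168,700.
Year 2: 1,167 × $14 = $16,338. Book value $152,362.
Year 3: 4,965 × $14 = $69,510. Book value $82,852.
Accumulated through year 3 = $238,966 − $82,852 = $156,114.

$156,114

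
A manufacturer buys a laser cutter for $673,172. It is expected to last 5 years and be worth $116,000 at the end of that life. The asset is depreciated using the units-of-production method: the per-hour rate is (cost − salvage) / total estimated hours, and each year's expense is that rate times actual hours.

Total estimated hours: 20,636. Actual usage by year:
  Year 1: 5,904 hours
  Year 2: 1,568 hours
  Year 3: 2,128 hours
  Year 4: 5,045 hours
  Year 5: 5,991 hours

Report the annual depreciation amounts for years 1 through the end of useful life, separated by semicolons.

$159,408; $42,336; $57,456; $136,215; $161,757

Depreciable base = $673,172 − $116,000 = $557,172.
Rate = $557,172 / 20,636 hours = $27 per hour.
Year 1: 5,904 × $27 = $159,408. Book value $513,764.
Year 2: 1,568 × $27 = $42,336. Book value $471,428.
Year 3: 2,128 × $27 = $57,456. Book value $413,972.
Year 4: 5,045 × $27 = $136,215. Book value $277,757.
Year 5: 5,991 × $27 = $161,757. Book value $116,000.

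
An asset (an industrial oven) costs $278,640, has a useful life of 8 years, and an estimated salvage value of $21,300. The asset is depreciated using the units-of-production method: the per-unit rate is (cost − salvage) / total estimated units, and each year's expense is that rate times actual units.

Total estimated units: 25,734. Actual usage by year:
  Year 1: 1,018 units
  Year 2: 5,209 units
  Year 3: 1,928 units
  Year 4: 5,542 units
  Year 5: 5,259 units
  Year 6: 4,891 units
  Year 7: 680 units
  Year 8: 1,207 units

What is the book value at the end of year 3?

$197,090

Depreciable base = $278,640 − $21,300 = $257,340.
Rate = $257,340 / 25,734 units = $10 per unit.
Year 1: 1,018 × $10 = $10,180. Book value $268,460.
Year 2: 5,209 × $10 = $52,090. Book value $216,370.
Year 3: 1,928 × $10 = $19,280. Book value $197,090.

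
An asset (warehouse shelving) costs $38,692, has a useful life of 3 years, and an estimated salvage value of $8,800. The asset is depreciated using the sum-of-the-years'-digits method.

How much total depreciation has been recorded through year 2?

Depreciable base = $38,692 − $8,800 = $29,892.
Sum of the years' digits = 3+2+1 = 6.
Year 1: $29,892 × 3/6 = $14,946. Book value $23,746.
Year 2: $29,892 × 2/6 = $9,964. Book value $13,782.
Accumulated through year 2 = $38,692 − $13,782 = $24,910.

$24,910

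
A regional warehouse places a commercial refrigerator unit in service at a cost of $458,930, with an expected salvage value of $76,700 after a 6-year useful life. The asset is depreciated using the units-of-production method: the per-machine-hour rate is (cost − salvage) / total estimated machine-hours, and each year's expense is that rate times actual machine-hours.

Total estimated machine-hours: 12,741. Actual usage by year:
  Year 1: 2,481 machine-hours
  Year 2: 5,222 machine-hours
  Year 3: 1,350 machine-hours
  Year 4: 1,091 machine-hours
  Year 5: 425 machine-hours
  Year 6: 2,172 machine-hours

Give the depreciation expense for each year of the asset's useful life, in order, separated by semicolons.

Depreciable base = $458,930 − $76,700 = $382,230.
Rate = $382,230 / 12,741 machine-hours = $30 per machine-hour.
Year 1: 2,481 × $30 = $74,430. Book value $384,500.
Year 2: 5,222 × $30 = $156,660. Book value $227,840.
Year 3: 1,350 × $30 = $40,500. Book value $187,340.
Year 4: 1,091 × $30 = $32,730. Book value $154,610.
Year 5: 425 × $30 = $12,750. Book value $141,860.
Year 6: 2,172 × $30 = $65,160. Book value $76,700.

$74,430; $156,660; $40,500; $32,730; $12,750; $65,160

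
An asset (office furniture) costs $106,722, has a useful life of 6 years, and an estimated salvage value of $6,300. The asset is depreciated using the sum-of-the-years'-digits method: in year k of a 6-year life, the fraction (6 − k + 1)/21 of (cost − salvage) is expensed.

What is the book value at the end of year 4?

$20,646

Depreciable base = $106,722 − $6,300 = $100,422.
Sum of the years' digits = 6+5+4+3+2+1 = 21.
Year 1: $100,422 × 6/21 = $28,692. Book value $78,030.
Year 2: $100,422 × 5/21 = $23,910. Book value $54,120.
Year 3: $100,422 × 4/21 = $19,128. Book value $34,992.
Year 4: $100,422 × 3/21 = $14,346. Book value $20,646.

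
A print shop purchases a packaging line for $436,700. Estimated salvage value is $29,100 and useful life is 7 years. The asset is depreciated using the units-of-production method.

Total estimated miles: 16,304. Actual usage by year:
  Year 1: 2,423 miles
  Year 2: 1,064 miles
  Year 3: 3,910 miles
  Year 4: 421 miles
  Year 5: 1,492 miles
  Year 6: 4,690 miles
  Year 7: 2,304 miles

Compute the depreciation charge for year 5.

Depreciable base = $436,700 − $29,100 = $407,600.
Rate = $407,600 / 16,304 miles = $25 per mile.
Year 1: 2,423 × $25 = $60,575. Book value $376,125.
Year 2: 1,064 × $25 = $26,600. Book value $349,525.
Year 3: 3,910 × $25 = $97,750. Book value $251,775.
Year 4: 421 × $25 = $10,525. Book value $241,250.
Year 5: 1,492 × $25 = $37,300. Book value $203,950.

$37,300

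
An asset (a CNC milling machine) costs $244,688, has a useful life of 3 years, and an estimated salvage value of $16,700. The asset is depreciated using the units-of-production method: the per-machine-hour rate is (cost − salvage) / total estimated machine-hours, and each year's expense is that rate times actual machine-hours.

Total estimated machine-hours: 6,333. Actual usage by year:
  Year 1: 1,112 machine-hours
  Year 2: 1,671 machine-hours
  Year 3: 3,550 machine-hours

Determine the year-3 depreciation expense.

$127,800

Depreciable base = $244,688 − $16,700 = $227,988.
Rate = $227,988 / 6,333 machine-hours = $36 per machine-hour.
Year 1: 1,112 × $36 = $40,032. Book value $204,656.
Year 2: 1,671 × $36 = $60,156. Book value $144,500.
Year 3: 3,550 × $36 = $127,800. Book value $16,700.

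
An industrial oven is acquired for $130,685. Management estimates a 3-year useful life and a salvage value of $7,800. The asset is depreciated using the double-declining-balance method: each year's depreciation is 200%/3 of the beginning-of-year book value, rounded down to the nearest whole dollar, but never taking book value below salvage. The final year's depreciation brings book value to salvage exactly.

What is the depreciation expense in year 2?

Depreciable base = $130,685 − $7,800 = $122,885.
Year 1: ⌊$130,685 × 200%/3⌋ = $87,123. Book value $43,562.
Year 2: ⌊$43,562 × 200%/3⌋ = $29,041. Book value $14,521.

$29,041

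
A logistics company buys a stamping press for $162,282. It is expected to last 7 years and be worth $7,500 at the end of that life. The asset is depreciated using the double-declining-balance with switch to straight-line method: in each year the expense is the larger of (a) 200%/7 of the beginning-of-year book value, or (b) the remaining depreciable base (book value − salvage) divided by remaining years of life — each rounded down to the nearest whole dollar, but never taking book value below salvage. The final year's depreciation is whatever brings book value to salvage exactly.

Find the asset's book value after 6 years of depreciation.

Depreciable base = $162,282 − $7,500 = $154,782.
Year 1: DB = ⌊$162,282 × 200%/7⌋ = $46,366; SL = ⌊$154,782/7⌋ = $22,111 → take DB $46,366. Book value $115,916.
Year 2: DB = ⌊$115,916 × 200%/7⌋ = $33,118; SL = ⌊$108,416/6⌋ = $18,069 → take DB $33,118. Book value $82,798.
Year 3: DB = ⌊$82,798 × 200%/7⌋ = $23,656; SL = ⌊$75,298/5⌋ = $15,059 → take DB $23,656. Book value $59,142.
Year 4: DB = ⌊$59,142 × 200%/7⌋ = $16,897; SL = ⌊$51,642/4⌋ = $12,910 → take DB $16,897. Book value $42,245.
Year 5: DB = ⌊$42,245 × 200%/7⌋ = $12,070; SL = ⌊$34,745/3⌋ = $11,581 → take DB $12,070. Book value $30,175.
Year 6: DB = ⌊$30,175 × 200%/7⌋ = $8,621; SL = ⌊$22,675/2⌋ = $11,337 → take SL $11,337. Book value $18,838.

$18,838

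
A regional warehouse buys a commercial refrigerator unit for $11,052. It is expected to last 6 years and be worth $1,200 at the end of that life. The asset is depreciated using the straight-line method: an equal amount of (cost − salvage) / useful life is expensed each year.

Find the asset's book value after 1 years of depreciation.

$9,410

Depreciable base = $11,052 − $1,200 = $9,852.
Annual expense = $9,852 / 6 = $1,642.
End of year 1: book value $9,410.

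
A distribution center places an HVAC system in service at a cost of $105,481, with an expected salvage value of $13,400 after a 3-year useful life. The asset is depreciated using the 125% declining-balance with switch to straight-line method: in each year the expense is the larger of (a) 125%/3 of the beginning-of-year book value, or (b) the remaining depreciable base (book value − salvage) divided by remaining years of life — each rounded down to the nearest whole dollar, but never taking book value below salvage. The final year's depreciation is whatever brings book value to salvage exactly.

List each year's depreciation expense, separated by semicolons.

Depreciable base = $105,481 − $13,400 = $92,081.
Year 1: DB = ⌊$105,481 × 125%/3⌋ = $43,950; SL = ⌊$92,081/3⌋ = $30,693 → take DB $43,950. Book value $61,531.
Year 2: DB = ⌊$61,531 × 125%/3⌋ = $25,637; SL = ⌊$48,131/2⌋ = $24,065 → take DB $25,637. Book value $35,894.
Year 3 (final): $35,894 − $13,400 = $22,494. Book value $13,400.

$43,950; $25,637; $22,494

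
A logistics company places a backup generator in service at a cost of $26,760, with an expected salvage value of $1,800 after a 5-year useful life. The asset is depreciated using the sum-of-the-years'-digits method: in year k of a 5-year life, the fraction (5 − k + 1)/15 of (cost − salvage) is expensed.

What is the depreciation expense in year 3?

Depreciable base = $26,760 − $1,800 = $24,960.
Sum of the years' digits = 5+4+3+2+1 = 15.
Year 1: $24,960 × 5/15 = $8,320. Book value $18,440.
Year 2: $24,960 × 4/15 = $6,656. Book value $11,784.
Year 3: $24,960 × 3/15 = $4,992. Book value $6,792.

$4,992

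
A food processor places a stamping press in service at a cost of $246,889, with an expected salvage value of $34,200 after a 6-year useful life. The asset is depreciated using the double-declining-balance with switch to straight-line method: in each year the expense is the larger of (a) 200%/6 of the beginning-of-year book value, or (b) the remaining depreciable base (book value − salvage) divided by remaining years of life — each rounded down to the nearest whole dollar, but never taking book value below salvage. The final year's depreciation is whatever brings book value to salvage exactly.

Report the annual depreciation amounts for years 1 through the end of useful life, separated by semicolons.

Depreciable base = $246,889 − $34,200 = $212,689.
Year 1: DB = ⌊$246,889 × 200%/6⌋ = $82,296; SL = ⌊$212,689/6⌋ = $35,448 → take DB $82,296. Book value $164,593.
Year 2: DB = ⌊$164,593 × 200%/6⌋ = $54,864; SL = ⌊$130,393/5⌋ = $26,078 → take DB $54,864. Book value $109,729.
Year 3: DB = ⌊$109,729 × 200%/6⌋ = $36,576; SL = ⌊$75,529/4⌋ = $18,882 → take DB $36,576. Book value $73,153.
Year 4: DB = ⌊$73,153 × 200%/6⌋ = $24,384; SL = ⌊$38,953/3⌋ = $12,984 → take DB $24,384. Book value $48,769.
Year 5: DB = ⌊$48,769 × 200%/6⌋ = $16,256; SL = ⌊$14,569/2⌋ = $7,284 → take DB $16,256, capped at $14,569. Book value $34,200.
Year 6 (final): $34,200 − $34,200 = $0. Book value $34,200.

$82,296; $54,864; $36,576; $24,384; $14,569; $0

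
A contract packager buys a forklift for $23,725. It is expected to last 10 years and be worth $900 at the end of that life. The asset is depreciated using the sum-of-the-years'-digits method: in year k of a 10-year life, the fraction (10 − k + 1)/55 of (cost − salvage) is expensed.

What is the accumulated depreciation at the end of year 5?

$16,600

Depreciable base = $23,725 − $900 = $22,825.
Sum of the years' digits = 10+9+8+7+6+5+4+3+2+1 = 55.
Year 1: $22,825 × 10/55 = $4,150. Book value $19,575.
Year 2: $22,825 × 9/55 = $3,735. Book value $15,840.
Year 3: $22,825 × 8/55 = $3,320. Book value $12,520.
Year 4: $22,825 × 7/55 = $2,905. Book value $9,615.
Year 5: $22,825 × 6/55 = $2,490. Book value $7,125.
Accumulated through year 5 = $23,725 − $7,125 = $16,600.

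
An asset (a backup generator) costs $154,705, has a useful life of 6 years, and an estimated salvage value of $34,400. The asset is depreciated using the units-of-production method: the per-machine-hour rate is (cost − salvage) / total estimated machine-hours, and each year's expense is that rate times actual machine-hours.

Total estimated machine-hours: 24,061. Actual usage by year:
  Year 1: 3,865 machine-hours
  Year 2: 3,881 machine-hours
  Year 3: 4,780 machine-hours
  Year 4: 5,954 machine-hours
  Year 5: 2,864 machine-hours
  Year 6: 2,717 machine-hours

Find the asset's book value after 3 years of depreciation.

Depreciable base = $154,705 − $34,400 = $120,305.
Rate = $120,305 / 24,061 machine-hours = $5 per machine-hour.
Year 1: 3,865 × $5 = $19,325. Book value $135,380.
Year 2: 3,881 × $5 = $19,405. Book value $115,975.
Year 3: 4,780 × $5 = $23,900. Book value $92,075.

$92,075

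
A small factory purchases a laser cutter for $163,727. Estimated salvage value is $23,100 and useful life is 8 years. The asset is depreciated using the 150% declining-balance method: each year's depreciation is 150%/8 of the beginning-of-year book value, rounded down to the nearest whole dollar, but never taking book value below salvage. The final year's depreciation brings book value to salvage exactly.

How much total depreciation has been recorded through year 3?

Depreciable base = $163,727 − $23,100 = $140,627.
Year 1: ⌊$163,727 × 150%/8⌋ = $30,698. Book value $133,029.
Year 2: ⌊$133,029 × 150%/8⌋ = $24,942. Book value $108,087.
Year 3: ⌊$108,087 × 150%/8⌋ = $20,266. Book value $87,821.
Accumulated through year 3 = $163,727 − $87,821 = $75,906.

$75,906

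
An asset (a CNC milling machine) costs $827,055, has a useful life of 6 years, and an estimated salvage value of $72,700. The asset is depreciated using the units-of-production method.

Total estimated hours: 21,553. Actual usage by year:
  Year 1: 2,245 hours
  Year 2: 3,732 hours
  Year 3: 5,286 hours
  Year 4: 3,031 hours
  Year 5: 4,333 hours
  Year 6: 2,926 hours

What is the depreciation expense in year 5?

$151,655

Depreciable base = $827,055 − $72,700 = $754,355.
Rate = $754,355 / 21,553 hours = $35 per hour.
Year 1: 2,245 × $35 = $78,575. Book value $748,480.
Year 2: 3,732 × $35 = $130,620. Book value $617,860.
Year 3: 5,286 × $35 = $185,010. Book value $432,850.
Year 4: 3,031 × $35 = $106,085. Book value $326,765.
Year 5: 4,333 × $35 = $151,655. Book value $175,110.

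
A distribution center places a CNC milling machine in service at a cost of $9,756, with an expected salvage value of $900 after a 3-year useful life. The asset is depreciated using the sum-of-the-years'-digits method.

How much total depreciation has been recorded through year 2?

$7,380

Depreciable base = $9,756 − $900 = $8,856.
Sum of the years' digits = 3+2+1 = 6.
Year 1: $8,856 × 3/6 = $4,428. Book value $5,328.
Year 2: $8,856 × 2/6 = $2,952. Book value $2,376.
Accumulated through year 2 = $9,756 − $2,376 = $7,380.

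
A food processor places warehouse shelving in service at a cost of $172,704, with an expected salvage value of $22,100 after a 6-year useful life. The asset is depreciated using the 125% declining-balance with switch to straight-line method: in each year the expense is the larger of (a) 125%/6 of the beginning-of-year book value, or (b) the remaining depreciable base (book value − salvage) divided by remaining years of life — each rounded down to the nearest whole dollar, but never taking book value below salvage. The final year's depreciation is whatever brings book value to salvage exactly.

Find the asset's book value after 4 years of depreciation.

Depreciable base = $172,704 − $22,100 = $150,604.
Year 1: DB = ⌊$172,704 × 125%/6⌋ = $35,980; SL = ⌊$150,604/6⌋ = $25,100 → take DB $35,980. Book value $136,724.
Year 2: DB = ⌊$136,724 × 125%/6⌋ = $28,484; SL = ⌊$114,624/5⌋ = $22,924 → take DB $28,484. Book value $108,240.
Year 3: DB = ⌊$108,240 × 125%/6⌋ = $22,550; SL = ⌊$86,140/4⌋ = $21,535 → take DB $22,550. Book value $85,690.
Year 4: DB = ⌊$85,690 × 125%/6⌋ = $17,852; SL = ⌊$63,590/3⌋ = $21,196 → take SL $21,196. Book value $64,494.

$64,494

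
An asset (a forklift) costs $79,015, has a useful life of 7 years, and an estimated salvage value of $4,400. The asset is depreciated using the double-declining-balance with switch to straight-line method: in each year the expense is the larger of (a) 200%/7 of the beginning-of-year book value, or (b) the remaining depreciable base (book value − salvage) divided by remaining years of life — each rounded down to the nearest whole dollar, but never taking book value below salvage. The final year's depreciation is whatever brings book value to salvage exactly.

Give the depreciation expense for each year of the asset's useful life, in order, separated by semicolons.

Depreciable base = $79,015 − $4,400 = $74,615.
Year 1: DB = ⌊$79,015 × 200%/7⌋ = $22,575; SL = ⌊$74,615/7⌋ = $10,659 → take DB $22,575. Book value $56,440.
Year 2: DB = ⌊$56,440 × 200%/7⌋ = $16,125; SL = ⌊$52,040/6⌋ = $8,673 → take DB $16,125. Book value $40,315.
Year 3: DB = ⌊$40,315 × 200%/7⌋ = $11,518; SL = ⌊$35,915/5⌋ = $7,183 → take DB $11,518. Book value $28,797.
Year 4: DB = ⌊$28,797 × 200%/7⌋ = $8,227; SL = ⌊$24,397/4⌋ = $6,099 → take DB $8,227. Book value $20,570.
Year 5: DB = ⌊$20,570 × 200%/7⌋ = $5,877; SL = ⌊$16,170/3⌋ = $5,390 → take DB $5,877. Book value $14,693.
Year 6: DB = ⌊$14,693 × 200%/7⌋ = $4,198; SL = ⌊$10,293/2⌋ = $5,146 → take SL $5,146. Book value $9,547.
Year 7 (final): $9,547 − $4,400 = $5,147. Book value $4,400.

$22,575; $16,125; $11,518; $8,227; $5,877; $5,146; $5,147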